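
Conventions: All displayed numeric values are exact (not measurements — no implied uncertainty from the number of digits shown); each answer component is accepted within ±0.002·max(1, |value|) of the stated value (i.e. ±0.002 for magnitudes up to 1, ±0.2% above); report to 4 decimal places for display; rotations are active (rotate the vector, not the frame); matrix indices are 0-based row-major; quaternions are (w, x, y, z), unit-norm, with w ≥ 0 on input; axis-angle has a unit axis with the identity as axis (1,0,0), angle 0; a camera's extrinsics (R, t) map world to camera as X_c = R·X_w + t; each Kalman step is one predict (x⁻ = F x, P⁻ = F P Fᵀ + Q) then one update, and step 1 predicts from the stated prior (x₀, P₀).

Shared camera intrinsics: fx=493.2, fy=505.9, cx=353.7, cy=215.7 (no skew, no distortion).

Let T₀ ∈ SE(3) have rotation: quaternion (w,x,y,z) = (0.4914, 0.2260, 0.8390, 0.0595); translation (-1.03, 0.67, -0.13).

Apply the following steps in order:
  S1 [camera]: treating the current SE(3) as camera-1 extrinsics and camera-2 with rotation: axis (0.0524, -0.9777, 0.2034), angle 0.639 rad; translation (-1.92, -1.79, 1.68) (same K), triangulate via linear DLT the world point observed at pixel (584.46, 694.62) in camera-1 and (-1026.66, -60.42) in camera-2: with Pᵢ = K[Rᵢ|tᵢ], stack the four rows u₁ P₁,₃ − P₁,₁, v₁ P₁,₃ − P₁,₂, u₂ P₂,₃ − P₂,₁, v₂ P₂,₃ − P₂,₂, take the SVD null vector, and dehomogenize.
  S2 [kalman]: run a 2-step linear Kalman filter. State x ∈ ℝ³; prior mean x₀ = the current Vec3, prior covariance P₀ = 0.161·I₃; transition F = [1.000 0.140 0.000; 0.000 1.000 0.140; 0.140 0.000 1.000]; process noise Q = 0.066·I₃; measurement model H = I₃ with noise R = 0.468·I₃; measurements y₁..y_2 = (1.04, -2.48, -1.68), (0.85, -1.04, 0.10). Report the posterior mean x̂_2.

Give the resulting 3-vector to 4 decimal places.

result = (-0.1843, -0.2193, -0.2234)

after S1 (triangulate): (-1.4931, 1.2988, 0.6293)
after S2 (kf_track): (-0.1843, -0.2193, -0.2234)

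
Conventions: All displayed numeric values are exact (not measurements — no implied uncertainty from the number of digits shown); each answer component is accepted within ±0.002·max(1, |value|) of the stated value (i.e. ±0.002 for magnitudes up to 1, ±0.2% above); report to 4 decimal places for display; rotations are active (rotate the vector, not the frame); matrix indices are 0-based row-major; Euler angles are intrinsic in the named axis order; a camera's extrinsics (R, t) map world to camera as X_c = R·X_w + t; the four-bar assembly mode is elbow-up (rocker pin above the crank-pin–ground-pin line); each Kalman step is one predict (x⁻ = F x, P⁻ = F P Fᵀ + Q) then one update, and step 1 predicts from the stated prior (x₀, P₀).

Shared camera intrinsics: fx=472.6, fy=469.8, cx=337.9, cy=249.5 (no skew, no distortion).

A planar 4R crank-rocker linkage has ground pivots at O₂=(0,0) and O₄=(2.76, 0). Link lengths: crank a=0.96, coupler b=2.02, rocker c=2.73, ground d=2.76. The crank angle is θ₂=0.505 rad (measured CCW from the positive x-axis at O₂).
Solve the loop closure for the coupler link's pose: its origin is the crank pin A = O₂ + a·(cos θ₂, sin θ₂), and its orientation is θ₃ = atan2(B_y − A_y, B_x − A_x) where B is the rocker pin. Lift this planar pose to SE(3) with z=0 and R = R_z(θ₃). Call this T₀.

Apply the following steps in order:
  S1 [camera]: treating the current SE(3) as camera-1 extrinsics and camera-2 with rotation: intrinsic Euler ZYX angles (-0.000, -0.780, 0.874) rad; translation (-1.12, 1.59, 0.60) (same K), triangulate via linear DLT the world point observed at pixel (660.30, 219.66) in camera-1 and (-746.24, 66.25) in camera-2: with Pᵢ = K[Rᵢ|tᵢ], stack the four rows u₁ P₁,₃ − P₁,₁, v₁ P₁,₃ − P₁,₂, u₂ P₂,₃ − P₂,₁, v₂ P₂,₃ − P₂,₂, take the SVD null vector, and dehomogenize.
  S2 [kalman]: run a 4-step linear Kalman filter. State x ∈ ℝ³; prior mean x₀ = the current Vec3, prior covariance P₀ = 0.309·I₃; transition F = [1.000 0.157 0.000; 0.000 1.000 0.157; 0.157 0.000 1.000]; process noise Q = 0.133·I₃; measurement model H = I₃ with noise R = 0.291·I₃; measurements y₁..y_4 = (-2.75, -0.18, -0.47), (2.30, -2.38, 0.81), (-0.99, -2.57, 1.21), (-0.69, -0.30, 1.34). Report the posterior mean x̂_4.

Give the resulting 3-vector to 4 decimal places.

result = (-0.6928, -1.0127, 1.0753)

source (fourbar_fk): coupler pose = R=[0.2991 -0.9542 0.0000; 0.9542 0.2991 0.0000; 0.0000 0.0000 1.0000], t=(0.8402, 0.4645, 0.0000)
after S1 (triangulate): (-0.4133, -0.6507, 1.9606)
after S2 (kf_track): (-0.6928, -1.0127, 1.0753)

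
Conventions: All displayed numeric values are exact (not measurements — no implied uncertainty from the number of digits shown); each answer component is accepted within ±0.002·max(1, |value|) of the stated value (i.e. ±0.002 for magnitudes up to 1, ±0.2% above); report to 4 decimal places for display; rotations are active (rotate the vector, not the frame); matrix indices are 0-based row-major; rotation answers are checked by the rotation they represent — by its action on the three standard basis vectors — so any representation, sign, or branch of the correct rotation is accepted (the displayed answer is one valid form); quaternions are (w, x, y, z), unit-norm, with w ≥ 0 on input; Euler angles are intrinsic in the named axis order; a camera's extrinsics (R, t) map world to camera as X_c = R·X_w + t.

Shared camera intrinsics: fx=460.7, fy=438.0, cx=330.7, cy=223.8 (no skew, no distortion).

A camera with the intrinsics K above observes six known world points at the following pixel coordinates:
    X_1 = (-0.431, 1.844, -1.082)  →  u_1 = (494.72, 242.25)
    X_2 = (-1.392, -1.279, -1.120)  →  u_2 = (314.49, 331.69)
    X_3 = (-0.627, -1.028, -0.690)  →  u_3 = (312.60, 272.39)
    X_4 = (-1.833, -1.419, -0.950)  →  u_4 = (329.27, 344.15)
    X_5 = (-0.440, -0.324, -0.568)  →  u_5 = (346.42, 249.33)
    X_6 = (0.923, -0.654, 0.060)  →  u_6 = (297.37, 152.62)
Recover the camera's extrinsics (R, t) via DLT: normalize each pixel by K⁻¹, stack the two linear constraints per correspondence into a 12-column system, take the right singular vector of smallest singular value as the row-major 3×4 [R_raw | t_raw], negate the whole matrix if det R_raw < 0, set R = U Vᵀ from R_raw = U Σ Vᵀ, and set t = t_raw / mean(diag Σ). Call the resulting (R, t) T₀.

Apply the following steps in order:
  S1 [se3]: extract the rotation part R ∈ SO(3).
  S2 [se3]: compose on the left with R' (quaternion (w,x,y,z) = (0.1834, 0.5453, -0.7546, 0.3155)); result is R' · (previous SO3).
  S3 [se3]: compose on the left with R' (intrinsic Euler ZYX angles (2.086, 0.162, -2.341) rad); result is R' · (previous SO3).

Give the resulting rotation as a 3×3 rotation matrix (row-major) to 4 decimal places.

source (pnp_recover): camera pose = R=[-0.5249 0.7133 0.4644; -0.7931 -0.2120 -0.5710; -0.3089 -0.6680 0.6770], t=(0.4701, -0.3902, 6.0704)
after S1 (rot_of_se3): [-0.5249 0.7133 0.4644; -0.7931 -0.2120 -0.5710; -0.3089 -0.6680 0.6770]
after S2 (compose_so3): [0.9012 -0.0871 0.4246; 0.4166 -0.0965 -0.9040; 0.1197 0.9915 -0.0507]
after S3 (compose_so3): [-0.2302 -0.5861 -0.7769; 0.8209 -0.5457 0.1685; -0.5227 -0.5989 0.6067]

rotation (matrix) = ((-0.2302, -0.5861, -0.7769), (0.8209, -0.5457, 0.1685), (-0.5227, -0.5989, 0.6067))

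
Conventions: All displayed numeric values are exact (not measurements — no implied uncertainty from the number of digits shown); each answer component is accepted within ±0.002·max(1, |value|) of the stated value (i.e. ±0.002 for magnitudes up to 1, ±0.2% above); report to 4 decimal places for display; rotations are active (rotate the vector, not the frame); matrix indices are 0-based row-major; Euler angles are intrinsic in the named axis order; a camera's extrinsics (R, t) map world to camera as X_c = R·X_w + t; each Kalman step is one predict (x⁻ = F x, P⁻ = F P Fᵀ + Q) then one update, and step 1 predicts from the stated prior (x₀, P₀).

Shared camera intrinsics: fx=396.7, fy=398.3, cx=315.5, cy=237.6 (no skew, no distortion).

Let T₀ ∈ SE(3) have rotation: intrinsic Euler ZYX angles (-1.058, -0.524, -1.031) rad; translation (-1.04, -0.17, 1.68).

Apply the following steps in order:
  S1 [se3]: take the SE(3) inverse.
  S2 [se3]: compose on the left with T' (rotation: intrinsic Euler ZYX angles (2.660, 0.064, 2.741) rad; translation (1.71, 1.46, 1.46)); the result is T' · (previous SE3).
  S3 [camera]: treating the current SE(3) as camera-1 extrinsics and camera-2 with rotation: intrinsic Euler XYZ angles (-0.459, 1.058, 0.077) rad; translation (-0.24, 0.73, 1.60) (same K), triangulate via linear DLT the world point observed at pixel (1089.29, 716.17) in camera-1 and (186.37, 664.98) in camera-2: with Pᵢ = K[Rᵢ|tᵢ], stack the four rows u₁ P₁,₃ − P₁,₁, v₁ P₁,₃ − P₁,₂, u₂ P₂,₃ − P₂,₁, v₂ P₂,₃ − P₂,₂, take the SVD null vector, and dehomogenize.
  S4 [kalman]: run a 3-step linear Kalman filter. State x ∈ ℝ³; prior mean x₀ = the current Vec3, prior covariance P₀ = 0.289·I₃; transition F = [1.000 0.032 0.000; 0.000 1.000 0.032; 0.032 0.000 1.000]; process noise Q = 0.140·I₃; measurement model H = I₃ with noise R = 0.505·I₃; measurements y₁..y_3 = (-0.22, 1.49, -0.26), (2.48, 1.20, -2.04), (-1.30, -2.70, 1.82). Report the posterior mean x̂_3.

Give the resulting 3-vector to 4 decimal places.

result = (0.0059, -0.4340, 0.1732)

after S1 (invert_se3): R=[0.4248 -0.7545 0.5003; 0.6584 -0.1218 -0.7427; 0.6213 0.6449 0.4450], t=(-0.5271, 1.9118, 0.0082)
after S2 (compose_se3): R=[0.0352 0.7682 -0.6393; 0.9391 -0.2443 -0.2418; -0.3419 -0.5918 -0.7300], t=(2.9512, 2.8013, 2.2302)
after S3 (triangulate): (-0.3710, 0.8849, -0.0534)
after S4 (kf_track): (0.0059, -0.4340, 0.1732)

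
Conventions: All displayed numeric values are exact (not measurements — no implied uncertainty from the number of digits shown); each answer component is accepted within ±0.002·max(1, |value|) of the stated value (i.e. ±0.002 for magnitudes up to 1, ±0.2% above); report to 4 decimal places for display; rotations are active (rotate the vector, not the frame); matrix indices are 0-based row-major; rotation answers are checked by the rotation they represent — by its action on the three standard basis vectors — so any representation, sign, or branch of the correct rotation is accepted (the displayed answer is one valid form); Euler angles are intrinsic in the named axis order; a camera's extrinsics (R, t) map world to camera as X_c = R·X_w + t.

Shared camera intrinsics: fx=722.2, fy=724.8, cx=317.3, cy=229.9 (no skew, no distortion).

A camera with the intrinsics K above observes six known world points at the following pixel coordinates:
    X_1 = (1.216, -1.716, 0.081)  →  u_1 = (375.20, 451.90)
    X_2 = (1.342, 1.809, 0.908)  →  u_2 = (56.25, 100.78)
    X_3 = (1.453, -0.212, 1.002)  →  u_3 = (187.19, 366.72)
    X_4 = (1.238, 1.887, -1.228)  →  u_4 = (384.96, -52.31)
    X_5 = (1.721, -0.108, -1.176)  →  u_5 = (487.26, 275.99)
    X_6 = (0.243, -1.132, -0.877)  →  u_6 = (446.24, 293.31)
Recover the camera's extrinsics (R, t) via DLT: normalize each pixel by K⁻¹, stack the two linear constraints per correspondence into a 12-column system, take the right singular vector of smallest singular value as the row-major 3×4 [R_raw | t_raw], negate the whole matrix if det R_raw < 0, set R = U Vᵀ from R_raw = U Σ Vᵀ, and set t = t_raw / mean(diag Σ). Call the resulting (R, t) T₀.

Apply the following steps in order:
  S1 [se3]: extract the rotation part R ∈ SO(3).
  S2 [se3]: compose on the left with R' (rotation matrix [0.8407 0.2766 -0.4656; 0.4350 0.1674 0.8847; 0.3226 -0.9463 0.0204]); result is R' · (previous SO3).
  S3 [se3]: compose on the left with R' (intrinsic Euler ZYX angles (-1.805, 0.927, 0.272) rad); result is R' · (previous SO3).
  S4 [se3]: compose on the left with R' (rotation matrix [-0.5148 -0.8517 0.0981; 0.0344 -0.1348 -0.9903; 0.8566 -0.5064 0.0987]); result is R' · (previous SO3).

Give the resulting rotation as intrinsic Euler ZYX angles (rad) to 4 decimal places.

source (pnp_recover): camera pose = R=[0.0197 -0.3628 -0.9317; 0.4584 -0.8249 0.3309; -0.8886 -0.4335 0.1500], t=(-0.1000, -0.2000, 6.2000)
after S1 (rot_of_se3): [0.0197 -0.3628 -0.9317; 0.4584 -0.8249 0.3309; -0.8886 -0.4335 0.1500]
after S2 (compose_so3): [0.5570 -0.3312 -0.7616; -0.7009 -0.6795 -0.2171; -0.4455 0.6547 -0.6106]
after S3 (compose_so3): [-0.5032 -0.8447 0.1822; 0.2840 0.0375 0.9581; -0.8161 0.5339 0.2210]
after S4 (compose_so3): [-0.0629 0.4553 -0.8881; 0.7526 -0.5628 -0.3418; -0.6555 -0.6899 -0.3073]

rotation (euler_zyx) = (1.6541, 0.7148, -1.9898)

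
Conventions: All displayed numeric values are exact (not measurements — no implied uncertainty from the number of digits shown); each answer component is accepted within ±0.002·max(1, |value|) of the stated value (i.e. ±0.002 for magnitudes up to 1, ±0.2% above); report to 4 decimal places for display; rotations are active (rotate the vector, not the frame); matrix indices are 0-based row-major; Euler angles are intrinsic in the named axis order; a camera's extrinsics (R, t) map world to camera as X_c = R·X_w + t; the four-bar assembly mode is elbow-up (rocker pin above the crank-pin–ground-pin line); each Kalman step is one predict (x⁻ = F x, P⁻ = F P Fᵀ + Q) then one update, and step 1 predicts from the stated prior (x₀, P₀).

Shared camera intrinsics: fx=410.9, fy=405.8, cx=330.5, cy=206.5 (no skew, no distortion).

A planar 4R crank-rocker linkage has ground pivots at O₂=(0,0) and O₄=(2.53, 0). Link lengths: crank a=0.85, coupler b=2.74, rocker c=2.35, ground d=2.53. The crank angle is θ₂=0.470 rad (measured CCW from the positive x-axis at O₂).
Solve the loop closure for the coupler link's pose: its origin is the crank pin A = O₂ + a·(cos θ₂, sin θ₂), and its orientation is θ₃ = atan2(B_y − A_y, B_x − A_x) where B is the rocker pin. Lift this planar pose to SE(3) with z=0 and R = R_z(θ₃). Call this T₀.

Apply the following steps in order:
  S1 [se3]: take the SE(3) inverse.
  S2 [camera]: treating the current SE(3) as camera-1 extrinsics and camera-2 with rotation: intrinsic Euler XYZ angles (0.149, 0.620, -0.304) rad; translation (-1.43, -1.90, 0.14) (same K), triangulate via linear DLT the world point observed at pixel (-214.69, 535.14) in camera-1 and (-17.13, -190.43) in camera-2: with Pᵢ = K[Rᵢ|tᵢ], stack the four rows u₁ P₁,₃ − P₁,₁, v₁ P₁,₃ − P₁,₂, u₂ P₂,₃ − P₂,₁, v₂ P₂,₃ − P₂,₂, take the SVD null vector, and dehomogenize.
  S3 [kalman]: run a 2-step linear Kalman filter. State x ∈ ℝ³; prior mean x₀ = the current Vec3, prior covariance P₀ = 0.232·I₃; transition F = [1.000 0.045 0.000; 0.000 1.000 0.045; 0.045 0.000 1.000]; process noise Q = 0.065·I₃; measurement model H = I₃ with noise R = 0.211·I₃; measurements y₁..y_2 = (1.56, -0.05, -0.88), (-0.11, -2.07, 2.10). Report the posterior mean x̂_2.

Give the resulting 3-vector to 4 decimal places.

result = (0.1435, -0.9880, 0.9968)

source (fourbar_fk): coupler pose = R=[0.6985 -0.7156 0.0000; 0.7156 0.6985 0.0000; 0.0000 0.0000 1.0000], t=(0.7578, 0.3850, 0.0000)
after S1 (invert_se3): R=[0.6985 0.7156 0.0000; -0.7156 0.6985 -0.0000; 0.0000 0.0000 1.0000], t=(-0.8048, 0.2734, 0.0000)
after S2 (triangulate): (-1.2519, -0.1271, 1.3342)
after S3 (kf_track): (0.1435, -0.9880, 0.9968)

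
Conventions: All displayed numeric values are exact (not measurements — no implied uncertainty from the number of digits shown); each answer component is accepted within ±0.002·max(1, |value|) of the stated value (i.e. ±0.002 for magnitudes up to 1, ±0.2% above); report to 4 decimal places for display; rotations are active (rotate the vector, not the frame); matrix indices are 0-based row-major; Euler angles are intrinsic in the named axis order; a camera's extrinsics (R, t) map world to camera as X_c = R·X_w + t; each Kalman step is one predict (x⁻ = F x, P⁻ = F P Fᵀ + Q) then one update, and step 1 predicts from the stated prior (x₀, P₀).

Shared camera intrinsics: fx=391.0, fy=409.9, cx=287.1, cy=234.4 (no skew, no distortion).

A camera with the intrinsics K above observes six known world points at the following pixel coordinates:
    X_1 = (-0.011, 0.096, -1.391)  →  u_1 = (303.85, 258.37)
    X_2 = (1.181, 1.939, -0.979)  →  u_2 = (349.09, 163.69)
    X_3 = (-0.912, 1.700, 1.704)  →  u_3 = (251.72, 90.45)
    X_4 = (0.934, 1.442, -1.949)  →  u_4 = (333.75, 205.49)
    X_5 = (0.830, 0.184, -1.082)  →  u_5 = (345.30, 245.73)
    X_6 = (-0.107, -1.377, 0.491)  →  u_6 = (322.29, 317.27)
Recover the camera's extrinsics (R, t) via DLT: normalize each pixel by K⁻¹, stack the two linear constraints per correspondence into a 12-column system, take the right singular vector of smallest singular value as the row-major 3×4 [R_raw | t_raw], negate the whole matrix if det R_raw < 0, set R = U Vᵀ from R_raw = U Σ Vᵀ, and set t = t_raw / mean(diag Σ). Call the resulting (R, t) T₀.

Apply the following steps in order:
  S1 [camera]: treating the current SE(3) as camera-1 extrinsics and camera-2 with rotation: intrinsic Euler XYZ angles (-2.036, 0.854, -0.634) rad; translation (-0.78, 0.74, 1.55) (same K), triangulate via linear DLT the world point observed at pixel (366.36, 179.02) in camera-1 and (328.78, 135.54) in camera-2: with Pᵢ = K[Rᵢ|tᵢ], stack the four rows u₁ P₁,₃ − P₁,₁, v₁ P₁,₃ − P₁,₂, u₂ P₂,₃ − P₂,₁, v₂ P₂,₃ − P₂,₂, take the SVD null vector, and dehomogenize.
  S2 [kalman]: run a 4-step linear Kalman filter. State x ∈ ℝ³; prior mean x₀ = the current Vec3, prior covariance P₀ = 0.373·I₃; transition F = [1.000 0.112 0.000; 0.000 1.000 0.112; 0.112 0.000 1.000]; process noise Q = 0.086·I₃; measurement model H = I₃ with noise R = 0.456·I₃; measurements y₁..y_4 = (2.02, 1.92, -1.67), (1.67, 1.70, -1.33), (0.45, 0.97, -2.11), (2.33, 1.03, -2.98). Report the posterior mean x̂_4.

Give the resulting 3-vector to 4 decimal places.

result = (1.7100, 0.9914, -1.7787)

source (pnp_recover): camera pose = R=[0.9921 -0.1088 0.0625; -0.0802 -0.9327 -0.3515; 0.0965 0.3437 -0.9341], t=(0.4600, 0.0800, 6.8797)
after S1 (triangulate): (1.1843, 1.0954, -0.0858)
after S2 (kf_track): (1.7100, 0.9914, -1.7787)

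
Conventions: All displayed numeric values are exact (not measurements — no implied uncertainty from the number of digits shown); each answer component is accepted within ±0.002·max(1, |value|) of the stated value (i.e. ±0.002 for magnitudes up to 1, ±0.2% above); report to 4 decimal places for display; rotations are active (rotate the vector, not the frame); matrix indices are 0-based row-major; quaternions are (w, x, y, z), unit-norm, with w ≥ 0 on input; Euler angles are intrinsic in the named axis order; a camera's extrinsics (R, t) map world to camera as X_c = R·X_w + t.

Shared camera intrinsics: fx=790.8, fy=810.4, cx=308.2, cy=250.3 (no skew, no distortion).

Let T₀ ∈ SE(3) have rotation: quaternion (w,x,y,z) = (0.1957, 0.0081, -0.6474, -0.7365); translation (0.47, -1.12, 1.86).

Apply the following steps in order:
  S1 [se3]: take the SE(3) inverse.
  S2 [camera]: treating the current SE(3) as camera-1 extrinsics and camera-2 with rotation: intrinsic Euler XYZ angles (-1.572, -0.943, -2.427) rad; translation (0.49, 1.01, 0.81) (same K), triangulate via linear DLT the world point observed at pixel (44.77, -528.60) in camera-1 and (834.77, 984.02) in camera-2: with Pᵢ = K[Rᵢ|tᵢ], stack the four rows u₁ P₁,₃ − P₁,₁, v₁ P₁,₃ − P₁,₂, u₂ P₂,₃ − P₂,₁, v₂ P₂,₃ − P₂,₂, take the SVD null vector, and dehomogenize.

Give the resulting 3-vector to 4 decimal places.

result = (-0.0854, 1.6765, -0.2119)

after S1 (invert_se3): R=[-0.9233 -0.2988 0.2415; 0.2778 -0.0851 0.9569; -0.2653 0.9505 0.1616], t=(-0.3498, -2.0056, 0.8888)
after S2 (triangulate): (-0.0854, 1.6765, -0.2119)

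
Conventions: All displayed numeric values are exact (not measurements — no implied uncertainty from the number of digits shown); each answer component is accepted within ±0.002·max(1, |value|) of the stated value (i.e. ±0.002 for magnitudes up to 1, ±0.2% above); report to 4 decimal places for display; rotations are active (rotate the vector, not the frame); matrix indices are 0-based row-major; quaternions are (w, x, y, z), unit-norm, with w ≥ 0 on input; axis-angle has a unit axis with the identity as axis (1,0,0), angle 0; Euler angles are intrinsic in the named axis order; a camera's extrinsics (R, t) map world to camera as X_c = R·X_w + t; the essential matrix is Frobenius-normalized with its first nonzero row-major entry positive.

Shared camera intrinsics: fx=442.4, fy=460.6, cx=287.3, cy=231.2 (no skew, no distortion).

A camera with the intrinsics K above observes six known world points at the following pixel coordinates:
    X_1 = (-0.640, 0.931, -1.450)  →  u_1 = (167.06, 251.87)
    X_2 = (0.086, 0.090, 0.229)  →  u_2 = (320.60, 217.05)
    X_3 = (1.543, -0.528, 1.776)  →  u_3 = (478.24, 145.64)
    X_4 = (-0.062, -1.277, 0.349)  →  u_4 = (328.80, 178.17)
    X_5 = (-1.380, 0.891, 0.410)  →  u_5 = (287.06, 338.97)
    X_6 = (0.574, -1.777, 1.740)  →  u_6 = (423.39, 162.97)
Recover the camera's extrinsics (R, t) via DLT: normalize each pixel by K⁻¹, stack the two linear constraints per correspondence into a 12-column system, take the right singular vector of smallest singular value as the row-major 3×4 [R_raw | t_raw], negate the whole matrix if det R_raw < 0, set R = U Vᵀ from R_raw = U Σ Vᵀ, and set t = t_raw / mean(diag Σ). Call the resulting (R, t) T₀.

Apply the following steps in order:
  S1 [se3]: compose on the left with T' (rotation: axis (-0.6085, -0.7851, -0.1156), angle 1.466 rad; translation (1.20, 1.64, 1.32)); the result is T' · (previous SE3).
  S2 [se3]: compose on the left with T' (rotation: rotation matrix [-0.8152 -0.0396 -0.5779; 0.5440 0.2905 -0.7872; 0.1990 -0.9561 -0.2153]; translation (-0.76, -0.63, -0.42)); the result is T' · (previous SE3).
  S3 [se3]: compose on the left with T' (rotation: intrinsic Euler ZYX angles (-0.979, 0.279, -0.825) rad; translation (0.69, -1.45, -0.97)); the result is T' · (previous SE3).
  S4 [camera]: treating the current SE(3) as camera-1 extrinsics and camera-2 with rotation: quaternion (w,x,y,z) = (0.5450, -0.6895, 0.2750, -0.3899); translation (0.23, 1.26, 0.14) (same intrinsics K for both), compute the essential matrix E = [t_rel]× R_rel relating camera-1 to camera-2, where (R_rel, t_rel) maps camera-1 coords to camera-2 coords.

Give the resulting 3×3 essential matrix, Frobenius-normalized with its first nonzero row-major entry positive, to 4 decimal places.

matrix = [0.0298 -0.3917 0.5869; -0.3558 0.2166 0.1943; 0.4194 -0.2835 -0.1834]

source (pnp_recover): camera pose = R=[0.3534 -0.1192 0.9279; -0.7371 0.5752 0.3546; -0.5760 -0.8093 0.1154], t=(0.2100, -0.2500, 5.9694)
after S1 (compose_se3): R=[0.1675 0.8411 0.5143; -0.7688 -0.2151 0.6022; 0.6172 -0.4962 0.6106], t=(-3.1289, 5.6391, 2.3239)
after S2 (compose_se3): R=[-0.4628 -0.3904 -0.7959; -0.6181 0.7857 -0.0260; 0.6354 0.4799 -0.6049], t=(0.2245, -2.5234, -6.9343)
after S3 (compose_se3): R=[-0.0729 0.4871 -0.8703; 0.1933 0.8630 0.4668; 0.9784 -0.1342 -0.1571], t=(-5.2761, -4.7740, -3.7733)
after S4 (essential): [0.0298 -0.3917 0.5869; -0.3558 0.2166 0.1943; 0.4194 -0.2835 -0.1834]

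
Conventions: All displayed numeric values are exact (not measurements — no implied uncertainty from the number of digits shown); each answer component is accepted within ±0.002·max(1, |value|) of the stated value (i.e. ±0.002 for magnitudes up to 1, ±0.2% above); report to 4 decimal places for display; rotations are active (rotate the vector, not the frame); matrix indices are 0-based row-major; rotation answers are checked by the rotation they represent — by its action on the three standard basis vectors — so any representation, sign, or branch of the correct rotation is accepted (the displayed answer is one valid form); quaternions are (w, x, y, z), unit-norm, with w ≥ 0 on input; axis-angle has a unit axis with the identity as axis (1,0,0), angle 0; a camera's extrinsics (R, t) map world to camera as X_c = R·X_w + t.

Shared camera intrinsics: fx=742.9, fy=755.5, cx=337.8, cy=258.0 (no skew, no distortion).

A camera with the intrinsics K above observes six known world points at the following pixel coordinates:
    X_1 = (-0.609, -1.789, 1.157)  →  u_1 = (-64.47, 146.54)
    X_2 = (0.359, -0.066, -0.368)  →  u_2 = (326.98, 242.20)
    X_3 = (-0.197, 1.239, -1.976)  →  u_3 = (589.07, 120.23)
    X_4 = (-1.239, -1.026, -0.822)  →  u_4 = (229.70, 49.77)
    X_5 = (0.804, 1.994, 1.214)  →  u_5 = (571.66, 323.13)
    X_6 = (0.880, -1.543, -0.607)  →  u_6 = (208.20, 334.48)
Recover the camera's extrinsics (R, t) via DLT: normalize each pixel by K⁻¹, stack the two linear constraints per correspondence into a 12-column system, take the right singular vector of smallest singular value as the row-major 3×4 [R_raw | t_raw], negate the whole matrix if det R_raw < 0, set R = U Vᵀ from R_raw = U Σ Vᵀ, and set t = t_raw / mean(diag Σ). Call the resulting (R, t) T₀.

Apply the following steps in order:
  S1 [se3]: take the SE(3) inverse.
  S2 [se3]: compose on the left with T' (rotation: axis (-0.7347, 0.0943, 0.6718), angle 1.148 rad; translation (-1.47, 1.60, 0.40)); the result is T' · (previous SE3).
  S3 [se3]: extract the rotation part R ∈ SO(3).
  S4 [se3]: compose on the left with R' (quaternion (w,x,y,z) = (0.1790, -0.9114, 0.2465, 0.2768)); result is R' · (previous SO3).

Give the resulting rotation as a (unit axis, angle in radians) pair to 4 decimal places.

source (pnp_recover): camera pose = R=[0.1654 0.7981 -0.5794; 0.9862 -0.1376 0.0919; -0.0064 -0.5866 -0.8098], t=(-0.2900, -0.4300, 4.4798)
after S1 (invert_se3): R=[0.1654 0.9862 -0.0064; 0.7981 -0.1376 -0.5866; -0.5794 0.0919 -0.8098], t=(0.5005, 2.8003, 3.4994)
after S2 (compose_se3): R=[-0.2822 0.7896 0.5448; 0.0163 0.5718 -0.8203; -0.9592 -0.2226 -0.1743], t=(-3.6529, 5.5252, 0.8068)
after S3 (rot_of_se3): [-0.2822 0.7896 0.5448; 0.0163 0.5718 -0.8203; -0.9592 -0.2226 -0.1743]
after S4 (compose_so3): [0.1856 0.3518 0.9175; -0.3583 -0.8452 0.3966; 0.9150 -0.4024 -0.0308]

rotation (axis_angle) = ((-0.7474, 0.0023, -0.6643), 2.5777)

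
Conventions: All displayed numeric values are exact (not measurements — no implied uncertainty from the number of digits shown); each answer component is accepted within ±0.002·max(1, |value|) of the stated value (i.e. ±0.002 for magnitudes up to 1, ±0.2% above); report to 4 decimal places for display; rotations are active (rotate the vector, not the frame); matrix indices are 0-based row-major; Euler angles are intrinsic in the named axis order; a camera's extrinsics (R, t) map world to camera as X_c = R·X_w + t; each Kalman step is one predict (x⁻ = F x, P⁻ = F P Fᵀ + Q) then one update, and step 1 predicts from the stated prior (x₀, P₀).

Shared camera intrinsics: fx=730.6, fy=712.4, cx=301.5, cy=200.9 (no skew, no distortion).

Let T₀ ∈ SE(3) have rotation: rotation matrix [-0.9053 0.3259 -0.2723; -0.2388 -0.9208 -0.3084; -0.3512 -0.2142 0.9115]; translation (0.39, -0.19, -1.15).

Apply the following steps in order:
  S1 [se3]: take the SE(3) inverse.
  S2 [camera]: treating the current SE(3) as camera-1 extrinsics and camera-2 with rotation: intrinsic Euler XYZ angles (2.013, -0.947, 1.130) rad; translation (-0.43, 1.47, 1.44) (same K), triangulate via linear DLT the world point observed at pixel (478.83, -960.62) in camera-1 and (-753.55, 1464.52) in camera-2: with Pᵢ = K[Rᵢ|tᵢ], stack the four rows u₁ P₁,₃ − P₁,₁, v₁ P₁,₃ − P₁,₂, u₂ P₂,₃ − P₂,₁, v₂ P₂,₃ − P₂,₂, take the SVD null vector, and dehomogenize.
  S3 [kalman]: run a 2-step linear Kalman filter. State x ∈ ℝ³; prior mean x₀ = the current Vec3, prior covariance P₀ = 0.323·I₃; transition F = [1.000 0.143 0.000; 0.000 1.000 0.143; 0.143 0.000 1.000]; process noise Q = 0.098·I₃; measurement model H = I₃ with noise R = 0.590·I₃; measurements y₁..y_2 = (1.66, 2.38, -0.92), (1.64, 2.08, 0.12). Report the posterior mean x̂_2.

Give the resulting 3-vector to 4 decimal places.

after S1 (invert_se3): R=[-0.9053 -0.2388 -0.3512; 0.3259 -0.9208 -0.2142; -0.2723 -0.3084 0.9115], t=(-0.0962, -0.5484, 1.0958)
after S2 (triangulate): (-1.2772, 1.6589, 0.7648)
after S3 (kf_track): (0.8380, 2.1121, 0.1176)

result = (0.8380, 2.1121, 0.1176)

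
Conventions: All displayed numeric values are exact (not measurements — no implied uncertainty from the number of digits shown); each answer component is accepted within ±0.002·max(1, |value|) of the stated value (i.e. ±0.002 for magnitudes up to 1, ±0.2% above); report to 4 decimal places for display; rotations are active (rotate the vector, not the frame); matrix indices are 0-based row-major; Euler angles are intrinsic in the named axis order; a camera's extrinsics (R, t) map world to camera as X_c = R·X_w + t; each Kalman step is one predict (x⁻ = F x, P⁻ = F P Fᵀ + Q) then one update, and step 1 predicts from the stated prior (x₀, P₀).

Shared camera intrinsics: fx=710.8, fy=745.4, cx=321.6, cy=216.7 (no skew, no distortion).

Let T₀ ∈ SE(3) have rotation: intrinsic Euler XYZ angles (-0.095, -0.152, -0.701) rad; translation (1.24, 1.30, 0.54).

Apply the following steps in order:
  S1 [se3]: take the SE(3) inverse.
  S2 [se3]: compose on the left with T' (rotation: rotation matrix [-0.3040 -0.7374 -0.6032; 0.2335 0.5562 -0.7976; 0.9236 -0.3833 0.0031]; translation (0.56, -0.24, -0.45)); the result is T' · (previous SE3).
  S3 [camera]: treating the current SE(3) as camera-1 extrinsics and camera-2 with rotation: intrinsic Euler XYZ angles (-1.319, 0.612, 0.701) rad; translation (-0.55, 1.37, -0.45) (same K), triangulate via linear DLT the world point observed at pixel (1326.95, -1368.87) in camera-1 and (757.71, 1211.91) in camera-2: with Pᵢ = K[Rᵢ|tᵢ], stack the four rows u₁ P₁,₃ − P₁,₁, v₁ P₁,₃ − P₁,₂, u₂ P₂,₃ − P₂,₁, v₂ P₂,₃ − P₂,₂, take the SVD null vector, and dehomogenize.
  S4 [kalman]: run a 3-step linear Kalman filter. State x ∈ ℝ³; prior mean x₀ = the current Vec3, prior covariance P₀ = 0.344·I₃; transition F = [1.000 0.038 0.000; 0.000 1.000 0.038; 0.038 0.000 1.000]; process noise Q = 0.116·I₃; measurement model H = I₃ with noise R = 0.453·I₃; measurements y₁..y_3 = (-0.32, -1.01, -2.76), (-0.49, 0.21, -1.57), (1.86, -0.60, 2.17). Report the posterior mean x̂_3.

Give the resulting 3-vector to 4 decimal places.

result = (0.4258, -0.6297, 0.3527)

after S1 (invert_se3): R=[0.7554 -0.6311 0.1764; 0.6375 0.7700 0.0247; -0.1514 0.0938 0.9840], t=(-0.2115, -1.8049, -0.4655)
after S2 (compose_se3): R=[-0.6084 -0.4325 -0.6654; 0.6517 0.2061 -0.7299; 0.4528 -0.8778 0.1565], t=(2.2360, -0.9220, 0.0451)
after S3 (triangulate): (-0.7783, -1.7255, 1.9718)
after S4 (kf_track): (0.4258, -0.6297, 0.3527)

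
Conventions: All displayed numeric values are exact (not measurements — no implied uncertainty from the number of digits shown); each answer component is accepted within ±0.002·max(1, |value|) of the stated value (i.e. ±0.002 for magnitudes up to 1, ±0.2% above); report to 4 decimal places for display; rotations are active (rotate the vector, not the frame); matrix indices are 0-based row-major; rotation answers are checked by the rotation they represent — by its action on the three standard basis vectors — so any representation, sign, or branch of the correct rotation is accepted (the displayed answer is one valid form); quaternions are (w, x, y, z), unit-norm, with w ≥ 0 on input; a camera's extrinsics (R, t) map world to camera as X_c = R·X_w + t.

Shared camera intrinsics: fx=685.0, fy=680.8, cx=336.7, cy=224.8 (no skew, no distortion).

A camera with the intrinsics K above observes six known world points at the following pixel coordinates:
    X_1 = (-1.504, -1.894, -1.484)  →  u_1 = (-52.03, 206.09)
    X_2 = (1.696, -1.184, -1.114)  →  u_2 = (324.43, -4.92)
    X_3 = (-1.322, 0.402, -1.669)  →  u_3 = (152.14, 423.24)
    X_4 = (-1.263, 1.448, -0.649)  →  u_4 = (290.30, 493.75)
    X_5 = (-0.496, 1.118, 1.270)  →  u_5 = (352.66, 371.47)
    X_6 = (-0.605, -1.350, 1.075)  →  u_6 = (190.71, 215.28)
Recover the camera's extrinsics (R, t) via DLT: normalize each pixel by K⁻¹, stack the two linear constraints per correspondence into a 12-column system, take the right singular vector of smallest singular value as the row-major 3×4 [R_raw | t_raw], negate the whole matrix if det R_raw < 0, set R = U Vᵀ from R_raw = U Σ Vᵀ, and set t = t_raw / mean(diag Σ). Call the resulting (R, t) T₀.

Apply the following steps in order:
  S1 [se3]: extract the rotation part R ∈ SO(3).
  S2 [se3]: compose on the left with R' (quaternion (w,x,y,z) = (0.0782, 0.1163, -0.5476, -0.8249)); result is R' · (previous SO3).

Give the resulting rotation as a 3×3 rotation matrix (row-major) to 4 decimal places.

source (pnp_recover): camera pose = R=[0.7196 0.6852 0.1129; -0.6944 0.7117 0.1066; -0.0073 -0.1551 0.9879], t=(-0.3800, 0.3199, 6.3201)
after S1 (rot_of_se3): [0.7196 0.6852 0.1129; -0.6944 0.7117 0.1066; -0.0073 -0.1551 0.9879]
after S2 (compose_so3): [-0.6904 -0.6140 -0.3824; 0.0785 -0.5891 0.8042; -0.7191 0.5252 0.4550]

rotation (matrix) = ((-0.6904, -0.6140, -0.3824), (0.0785, -0.5891, 0.8042), (-0.7191, 0.5252, 0.4550))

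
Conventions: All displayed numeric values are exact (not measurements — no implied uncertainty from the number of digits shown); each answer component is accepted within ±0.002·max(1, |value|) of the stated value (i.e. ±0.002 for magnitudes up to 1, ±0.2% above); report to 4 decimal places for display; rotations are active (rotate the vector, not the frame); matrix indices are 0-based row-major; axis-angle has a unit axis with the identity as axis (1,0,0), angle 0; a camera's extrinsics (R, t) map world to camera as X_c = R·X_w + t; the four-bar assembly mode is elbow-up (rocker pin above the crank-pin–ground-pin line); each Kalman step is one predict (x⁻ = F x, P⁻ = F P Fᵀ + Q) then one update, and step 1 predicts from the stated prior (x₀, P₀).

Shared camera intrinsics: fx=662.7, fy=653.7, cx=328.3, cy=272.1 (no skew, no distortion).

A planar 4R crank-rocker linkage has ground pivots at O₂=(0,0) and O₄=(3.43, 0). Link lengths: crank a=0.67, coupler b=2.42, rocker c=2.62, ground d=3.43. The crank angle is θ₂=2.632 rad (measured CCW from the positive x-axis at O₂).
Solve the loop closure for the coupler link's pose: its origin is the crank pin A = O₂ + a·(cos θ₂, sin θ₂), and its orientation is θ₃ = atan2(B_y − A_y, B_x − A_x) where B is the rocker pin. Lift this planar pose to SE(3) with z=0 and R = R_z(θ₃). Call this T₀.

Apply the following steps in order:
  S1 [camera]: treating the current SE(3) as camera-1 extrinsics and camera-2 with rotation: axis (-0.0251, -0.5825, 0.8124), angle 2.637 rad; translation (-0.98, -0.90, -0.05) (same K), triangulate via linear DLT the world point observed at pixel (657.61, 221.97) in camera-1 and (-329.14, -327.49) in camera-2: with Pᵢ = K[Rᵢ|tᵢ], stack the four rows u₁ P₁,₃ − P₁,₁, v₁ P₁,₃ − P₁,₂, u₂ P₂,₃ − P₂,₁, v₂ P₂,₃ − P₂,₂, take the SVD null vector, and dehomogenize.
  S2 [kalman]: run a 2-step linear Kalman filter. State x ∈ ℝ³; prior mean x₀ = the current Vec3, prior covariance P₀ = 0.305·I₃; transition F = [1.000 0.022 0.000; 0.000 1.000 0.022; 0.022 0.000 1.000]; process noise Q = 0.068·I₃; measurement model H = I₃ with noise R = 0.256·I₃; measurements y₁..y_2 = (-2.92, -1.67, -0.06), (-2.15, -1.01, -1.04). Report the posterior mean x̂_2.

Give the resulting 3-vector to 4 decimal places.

result = (-1.7350, -1.2867, -0.0879)

source (fourbar_fk): coupler pose = R=[0.8287 -0.5597 0.0000; 0.5597 0.8287 0.0000; 0.0000 0.0000 1.0000], t=(-0.5849, 0.3268, 0.0000)
after S1 (triangulate): (1.0330, -1.2755, 1.9824)
after S2 (kf_track): (-1.7350, -1.2867, -0.0879)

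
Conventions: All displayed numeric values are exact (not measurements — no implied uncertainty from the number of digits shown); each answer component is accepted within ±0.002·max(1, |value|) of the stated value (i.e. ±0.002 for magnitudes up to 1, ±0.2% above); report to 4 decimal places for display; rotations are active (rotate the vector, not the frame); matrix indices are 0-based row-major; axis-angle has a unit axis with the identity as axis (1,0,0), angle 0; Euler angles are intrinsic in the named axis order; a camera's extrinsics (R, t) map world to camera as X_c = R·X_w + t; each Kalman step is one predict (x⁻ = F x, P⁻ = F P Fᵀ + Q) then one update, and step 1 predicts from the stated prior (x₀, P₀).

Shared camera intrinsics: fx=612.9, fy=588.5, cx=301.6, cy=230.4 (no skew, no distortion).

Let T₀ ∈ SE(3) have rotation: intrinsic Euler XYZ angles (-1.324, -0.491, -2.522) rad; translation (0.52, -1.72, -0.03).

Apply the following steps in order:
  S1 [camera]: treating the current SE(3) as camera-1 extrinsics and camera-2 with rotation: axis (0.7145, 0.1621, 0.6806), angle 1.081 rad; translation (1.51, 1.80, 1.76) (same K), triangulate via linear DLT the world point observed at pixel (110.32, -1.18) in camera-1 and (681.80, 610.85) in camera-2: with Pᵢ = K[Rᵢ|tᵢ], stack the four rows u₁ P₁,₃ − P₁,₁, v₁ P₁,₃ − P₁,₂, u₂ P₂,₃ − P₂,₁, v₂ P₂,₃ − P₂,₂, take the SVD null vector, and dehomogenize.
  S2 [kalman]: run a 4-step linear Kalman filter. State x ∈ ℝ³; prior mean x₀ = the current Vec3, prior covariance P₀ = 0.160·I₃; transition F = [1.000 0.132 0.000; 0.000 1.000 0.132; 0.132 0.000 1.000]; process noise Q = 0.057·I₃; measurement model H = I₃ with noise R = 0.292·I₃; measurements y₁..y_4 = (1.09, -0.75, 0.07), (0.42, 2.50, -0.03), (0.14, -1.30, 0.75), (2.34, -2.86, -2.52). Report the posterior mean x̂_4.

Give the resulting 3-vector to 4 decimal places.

after S1 (triangulate): (1.9177, 1.6809, 1.7928)
after S2 (kf_track): (1.1936, -0.7650, -0.4253)

result = (1.1936, -0.7650, -0.4253)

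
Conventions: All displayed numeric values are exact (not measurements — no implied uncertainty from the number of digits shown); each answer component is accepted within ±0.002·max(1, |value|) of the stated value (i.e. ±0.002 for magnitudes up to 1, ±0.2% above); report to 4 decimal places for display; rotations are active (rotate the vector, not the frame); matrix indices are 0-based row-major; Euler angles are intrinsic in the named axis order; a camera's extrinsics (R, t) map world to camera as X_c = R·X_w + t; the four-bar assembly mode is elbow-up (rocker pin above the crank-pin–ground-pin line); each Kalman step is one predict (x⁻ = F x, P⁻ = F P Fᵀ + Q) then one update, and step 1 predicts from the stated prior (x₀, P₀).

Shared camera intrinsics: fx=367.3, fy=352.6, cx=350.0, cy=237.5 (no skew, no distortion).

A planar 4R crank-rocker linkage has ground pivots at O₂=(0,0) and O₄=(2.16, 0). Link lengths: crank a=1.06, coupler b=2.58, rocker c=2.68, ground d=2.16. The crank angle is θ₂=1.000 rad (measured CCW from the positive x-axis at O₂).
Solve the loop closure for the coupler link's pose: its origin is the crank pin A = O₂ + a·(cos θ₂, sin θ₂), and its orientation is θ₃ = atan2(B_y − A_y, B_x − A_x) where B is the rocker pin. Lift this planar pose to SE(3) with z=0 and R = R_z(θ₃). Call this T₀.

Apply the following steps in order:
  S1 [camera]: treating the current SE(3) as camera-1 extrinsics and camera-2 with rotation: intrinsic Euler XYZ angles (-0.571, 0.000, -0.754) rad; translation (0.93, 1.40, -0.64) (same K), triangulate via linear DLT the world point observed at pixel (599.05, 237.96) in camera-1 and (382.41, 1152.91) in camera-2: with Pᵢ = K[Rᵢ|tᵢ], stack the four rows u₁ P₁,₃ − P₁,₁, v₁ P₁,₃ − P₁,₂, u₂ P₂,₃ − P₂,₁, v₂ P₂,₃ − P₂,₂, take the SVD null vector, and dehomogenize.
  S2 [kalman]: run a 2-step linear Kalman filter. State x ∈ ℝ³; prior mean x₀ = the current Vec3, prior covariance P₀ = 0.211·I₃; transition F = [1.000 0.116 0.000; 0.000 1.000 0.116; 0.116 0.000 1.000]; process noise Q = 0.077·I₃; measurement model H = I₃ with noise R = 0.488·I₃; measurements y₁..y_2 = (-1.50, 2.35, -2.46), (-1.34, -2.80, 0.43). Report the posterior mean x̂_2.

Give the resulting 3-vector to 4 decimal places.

source (fourbar_fk): coupler pose = R=[0.7266 -0.6870 0.0000; 0.6870 0.7266 0.0000; 0.0000 0.0000 1.0000], t=(0.5727, 0.8920, 0.0000)
after S1 (triangulate): (-0.3695, -0.8758, 1.3361)
after S2 (kf_track): (-1.0733, -0.7621, -0.0537)

result = (-1.0733, -0.7621, -0.0537)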